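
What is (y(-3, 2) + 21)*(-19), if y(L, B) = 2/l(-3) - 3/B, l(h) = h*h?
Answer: -6745/18 ≈ -374.72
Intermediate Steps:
l(h) = h²
y(L, B) = 2/9 - 3/B (y(L, B) = 2/((-3)²) - 3/B = 2/9 - 3/B)
(y(-3, 2) + 21)*(-19) = ((2/9 - 3/2) + 21)*(-19) = (-23/18 + 21)*(-19) = (355/18)*(-19) = -6745/18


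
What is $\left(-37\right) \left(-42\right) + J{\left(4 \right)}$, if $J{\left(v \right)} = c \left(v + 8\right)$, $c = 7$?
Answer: $1638$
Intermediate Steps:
$J{\left(v \right)} = 56 + 7 v$ ($J{\left(v \right)} = 7 \left(v + 8\right) = 7 \left(8 + v\right) = 56 + 7 v$)
$\left(-37\right) \left(-42\right) + J{\left(4 \right)} = \left(-37\right) \left(-42\right) + \left(56 + 7 \cdot 4\right) = 1554 + \left(56 + 28\right) = 1554 + 84 = 1638$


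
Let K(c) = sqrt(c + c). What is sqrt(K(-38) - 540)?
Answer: sqrt(-540 + 2*I*sqrt(19)) ≈ 0.1876 + 23.239*I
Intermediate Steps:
K(c) = sqrt(2)*sqrt(c) (K(c) = sqrt(2*c) = sqrt(2)*sqrt(c))
sqrt(K(-38) - 540) = sqrt(sqrt(2)*sqrt(-38) - 540) = sqrt(sqrt(2)*(I*sqrt(38)) - 540) = sqrt(2*I*sqrt(19) - 540) = sqrt(-540 + 2*I*sqrt(19))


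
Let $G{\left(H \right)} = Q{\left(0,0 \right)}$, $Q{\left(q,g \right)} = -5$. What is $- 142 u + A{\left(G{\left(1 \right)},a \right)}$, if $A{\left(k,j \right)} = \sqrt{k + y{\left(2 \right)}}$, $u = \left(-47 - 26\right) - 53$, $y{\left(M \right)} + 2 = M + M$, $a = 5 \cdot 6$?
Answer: $17892 + i \sqrt{3} \approx 17892.0 + 1.732 i$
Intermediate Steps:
$a = 30$
$y{\left(M \right)} = -2 + 2 M$ ($y{\left(M \right)} = -2 + \left(M + M\right) = -2 + 2 M$)
$G{\left(H \right)} = -5$
$u = -126$ ($u = -73 - 53 = -126$)
$A{\left(k,j \right)} = \sqrt{2 + k}$ ($A{\left(k,j \right)} = \sqrt{k + \left(-2 + 2 \cdot 2\right)} = \sqrt{k + \left(-2 + 4\right)} = \sqrt{k + 2} = \sqrt{2 + k}$)
$- 142 u + A{\left(G{\left(1 \right)},a \right)} = \left(-142\right) \left(-126\right) + \sqrt{2 - 5} = 17892 + \sqrt{-3} = 17892 + i \sqrt{3}$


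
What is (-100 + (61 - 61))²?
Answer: 10000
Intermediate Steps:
(-100 + (61 - 61))² = (-100 + 0)² = (-100)² = 10000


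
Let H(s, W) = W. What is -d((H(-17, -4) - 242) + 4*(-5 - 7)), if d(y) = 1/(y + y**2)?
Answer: -1/86142 ≈ -1.1609e-5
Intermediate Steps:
-d((H(-17, -4) - 242) + 4*(-5 - 7)) = -1/(((-4 - 242) + 4*(-5 - 7))*(1 + ((-4 - 242) + 4*(-5 - 7)))) = -1/((-246 + 4*(-12))*(1 + (-246 + 4*(-12)))) = -1/((-246 - 48)*(1 + (-246 - 48))) = -1/((-294)*(1 - 294)) = -(-1)/(294*(-293)) = -(-1)*(-1)/(294*293) = -1*1/86142 = -1/86142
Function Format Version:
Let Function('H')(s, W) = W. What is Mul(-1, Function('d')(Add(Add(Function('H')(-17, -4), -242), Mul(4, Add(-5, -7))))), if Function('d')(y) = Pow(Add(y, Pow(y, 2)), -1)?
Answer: Rational(-1, 86142) ≈ -1.1609e-5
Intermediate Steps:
Mul(-1, Function('d')(Add(Add(Function('H')(-17, -4), -242), Mul(4, Add(-5, -7))))) = Mul(-1, Mul(Pow(Add(Add(-4, -242), Mul(4, Add(-5, -7))), -1), Pow(Add(1, Add(Add(-4, -242), Mul(4, Add(-5, -7)))), -1))) = Mul(-1, Mul(Pow(Add(-246, Mul(4, -12)), -1), Pow(Add(1, Add(-246, Mul(4, -12))), -1))) = Mul(-1, Mul(Pow(Add(-246, -48), -1), Pow(Add(1, Add(-246, -48)), -1))) = Mul(-1, Mul(Pow(-294, -1), Pow(Add(1, -294), -1))) = Mul(-1, Mul(Rational(-1, 294), Pow(-293, -1))) = Mul(-1, Mul(Rational(-1, 294), Rational(-1, 293))) = Mul(-1, Rational(1, 86142)) = Rational(-1, 86142)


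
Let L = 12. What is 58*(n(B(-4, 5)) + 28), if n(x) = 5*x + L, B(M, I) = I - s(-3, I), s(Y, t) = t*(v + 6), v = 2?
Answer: -7830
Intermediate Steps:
s(Y, t) = 8*t (s(Y, t) = t*(2 + 6) = t*8 = 8*t)
B(M, I) = -7*I (B(M, I) = I - 8*I = -7*I)
n(x) = 12 + 5*x (n(x) = 5*x + 12 = 12 + 5*x)
58*(n(B(-4, 5)) + 28) = 58*((12 + 5*(-7*5)) + 28) = 58*((12 + 5*(-35)) + 28) = 58*((12 - 175) + 28) = 58*(-163 + 28) = 58*(-135) = -7830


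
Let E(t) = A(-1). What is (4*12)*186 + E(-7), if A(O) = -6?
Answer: 8922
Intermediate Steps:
E(t) = -6
(4*12)*186 + E(-7) = (4*12)*186 - 6 = 48*186 - 6 = 8928 - 6 = 8922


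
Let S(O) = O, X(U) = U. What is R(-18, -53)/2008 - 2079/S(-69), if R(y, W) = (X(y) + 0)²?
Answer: 349749/11546 ≈ 30.292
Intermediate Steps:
R(y, W) = y² (R(y, W) = (y + 0)² = y²)
R(-18, -53)/2008 - 2079/S(-69) = (-18)²/2008 - 2079/(-69) = 324*(1/2008) - 2079*(-1/69) = 81/502 + 693/23 = 349749/11546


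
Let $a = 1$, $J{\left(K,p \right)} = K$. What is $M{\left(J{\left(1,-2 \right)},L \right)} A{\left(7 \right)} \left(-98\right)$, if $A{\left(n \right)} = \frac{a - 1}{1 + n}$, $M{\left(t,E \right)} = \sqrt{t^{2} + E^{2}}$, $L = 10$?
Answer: $0$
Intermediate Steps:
$M{\left(t,E \right)} = \sqrt{E^{2} + t^{2}}$
$A{\left(n \right)} = 0$ ($A{\left(n \right)} = \frac{1 - 1}{1 + n} = \frac{0}{1 + n} = 0$)
$M{\left(J{\left(1,-2 \right)},L \right)} A{\left(7 \right)} \left(-98\right) = \sqrt{10^{2} + 1^{2}} \cdot 0 \left(-98\right) = \sqrt{100 + 1} \cdot 0 \left(-98\right) = \sqrt{101} \cdot 0 \left(-98\right) = 0 \left(-98\right) = 0$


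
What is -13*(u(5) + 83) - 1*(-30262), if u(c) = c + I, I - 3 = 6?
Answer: 29001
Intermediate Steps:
I = 9 (I = 3 + 6 = 9)
u(c) = 9 + c (u(c) = c + 9 = 9 + c)
-13*(u(5) + 83) - 1*(-30262) = -13*((9 + 5) + 83) - 1*(-30262) = -13*(14 + 83) + 30262 = -13*97 + 30262 = -1261 + 30262 = 29001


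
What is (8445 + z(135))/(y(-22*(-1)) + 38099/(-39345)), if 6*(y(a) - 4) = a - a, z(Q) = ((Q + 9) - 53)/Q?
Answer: 2990655418/1073529 ≈ 2785.8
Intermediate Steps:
z(Q) = (-44 + Q)/Q (z(Q) = ((9 + Q) - 53)/Q = (-44 + Q)/Q)
y(a) = 4 (y(a) = 4 + (a - a)/6 = 4 + (⅙)*0 = 4 + 0 = 4)
(8445 + z(135))/(y(-22*(-1)) + 38099/(-39345)) = (8445 + (-44 + 135)/135)/(4 + 38099/(-39345)) = (8445 + (1/135)*91)/(4 + 38099*(-1/39345)) = (8445 + 91/135)/(4 - 38099/39345) = 1140166/(135*(119281/39345)) = (1140166/135)*(39345/119281) = 2990655418/1073529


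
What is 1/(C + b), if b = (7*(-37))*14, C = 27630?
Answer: 1/24004 ≈ 4.1660e-5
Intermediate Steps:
b = -3626 (b = -259*14 = -3626)
1/(C + b) = 1/(27630 - 3626) = 1/24004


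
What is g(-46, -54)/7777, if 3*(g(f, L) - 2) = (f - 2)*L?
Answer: 866/7777 ≈ 0.11135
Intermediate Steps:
g(f, L) = 2 + L*(-2 + f)/3 (g(f, L) = 2 + ((f - 2)*L)/3 = 2 + ((-2 + f)*L)/3 = 2 + (L*(-2 + f))/3 = 2 + L*(-2 + f)/3)
g(-46, -54)/7777 = (2 - ⅔*(-54) + (⅓)*(-54)*(-46))/7777 = (2 + 36 + 828)*(1/7777) = 866*(1/7777) = 866/7777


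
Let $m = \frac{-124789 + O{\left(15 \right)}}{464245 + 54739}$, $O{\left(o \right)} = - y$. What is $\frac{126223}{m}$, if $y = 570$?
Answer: $- \frac{65507717432}{125359} \approx -5.2256 \cdot 10^{5}$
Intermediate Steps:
$O{\left(o \right)} = -570$ ($O{\left(o \right)} = \left(-1\right) 570 = -570$)
$m = - \frac{125359}{518984}$ ($m = \frac{-124789 - 570}{464245 + 54739} = - \frac{125359}{518984} \approx -0.24155$)
$\frac{126223}{m} = \frac{126223}{- \frac{125359}{518984}} = 126223 \left(- \frac{518984}{125359}\right) = - \frac{65507717432}{125359}$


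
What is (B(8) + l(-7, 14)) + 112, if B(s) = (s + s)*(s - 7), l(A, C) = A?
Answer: 121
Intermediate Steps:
B(s) = 2*s*(-7 + s) (B(s) = (2*s)*(-7 + s) = 2*s*(-7 + s))
(B(8) + l(-7, 14)) + 112 = (2*8*(-7 + 8) - 7) + 112 = (2*8*1 - 7) + 112 = (16 - 7) + 112 = 9 + 112 = 121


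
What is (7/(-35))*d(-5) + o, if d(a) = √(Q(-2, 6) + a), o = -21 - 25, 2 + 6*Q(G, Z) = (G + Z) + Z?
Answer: -46 - I*√33/15 ≈ -46.0 - 0.38297*I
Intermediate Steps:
Q(G, Z) = -⅓ + Z/3 + G/6 (Q(G, Z) = -⅓ + ((G + Z) + Z)/6 = -⅓ + (G + 2*Z)/6 = -⅓ + (Z/3 + G/6) = -⅓ + Z/3 + G/6)
o = -46
d(a) = √(4/3 + a) (d(a) = √((-⅓ + (⅓)*6 + (⅙)*(-2)) + a) = √((-⅓ + 2 - ⅓) + a) = √(4/3 + a))
(7/(-35))*d(-5) + o = (7/(-35))*(√(12 + 9*(-5))/3) - 46 = (7*(-1/35))*(√(12 - 45)/3) - 46 = -√(-33)/15 - 46 = -I*√33/15 - 46 = -46 - I*√33/15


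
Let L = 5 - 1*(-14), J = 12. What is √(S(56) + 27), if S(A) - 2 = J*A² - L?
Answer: √37642 ≈ 194.02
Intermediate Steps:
L = 19 (L = 5 + 14 = 19)
S(A) = -17 + 12*A² (S(A) = 2 + (12*A² - 1*19) = 2 + (12*A² - 19) = 2 + (-19 + 12*A²) = -17 + 12*A²)
√(S(56) + 27) = √((-17 + 12*56²) + 27) = √((-17 + 12*3136) + 27) = √((-17 + 37632) + 27) = √(37615 + 27) = √37642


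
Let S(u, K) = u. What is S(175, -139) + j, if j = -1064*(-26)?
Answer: 27839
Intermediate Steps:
j = 27664
S(175, -139) + j = 175 + 27664 = 27839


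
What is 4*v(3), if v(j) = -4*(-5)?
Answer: 80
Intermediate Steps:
v(j) = 20
4*v(3) = 4*20 = 80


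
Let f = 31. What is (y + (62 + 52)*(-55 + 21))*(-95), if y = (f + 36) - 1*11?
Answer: 362900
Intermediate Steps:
y = 56 (y = (31 + 36) - 1*11 = 67 - 11 = 56)
(y + (62 + 52)*(-55 + 21))*(-95) = (56 + (62 + 52)*(-55 + 21))*(-95) = (56 + 114*(-34))*(-95) = (56 - 3876)*(-95) = -3820*(-95) = 362900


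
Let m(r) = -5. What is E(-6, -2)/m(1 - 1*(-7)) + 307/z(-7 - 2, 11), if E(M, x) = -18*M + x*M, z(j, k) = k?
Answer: 43/11 ≈ 3.9091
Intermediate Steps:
E(M, x) = -18*M + M*x
E(-6, -2)/m(1 - 1*(-7)) + 307/z(-7 - 2, 11) = -6*(-18 - 2)/(-5) + 307/11 = -6*(-20)*(-1/5) + 307*(1/11) = 120*(-1/5) + 307/11 = -24 + 307/11 = 43/11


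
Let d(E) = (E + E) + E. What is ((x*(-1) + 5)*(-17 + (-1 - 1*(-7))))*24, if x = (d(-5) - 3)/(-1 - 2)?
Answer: 264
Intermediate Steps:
d(E) = 3*E (d(E) = 2*E + E = 3*E)
x = 6 (x = (3*(-5) - 3)/(-1 - 2) = (-15 - 3)/(-3) = -18*(-⅓) = 6)
((x*(-1) + 5)*(-17 + (-1 - 1*(-7))))*24 = ((6*(-1) + 5)*(-17 + (-1 - 1*(-7))))*24 = ((-6 + 5)*(-17 + (-1 + 7)))*24 = -(-17 + 6)*24 = -1*(-11)*24 = 11*24 = 264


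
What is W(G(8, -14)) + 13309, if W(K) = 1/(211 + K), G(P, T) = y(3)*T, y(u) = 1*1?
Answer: 2621874/197 ≈ 13309.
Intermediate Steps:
y(u) = 1
G(P, T) = T (G(P, T) = 1*T = T)
W(G(8, -14)) + 13309 = 1/(211 - 14) + 13309 = 1/197 + 13309 = 2621874/197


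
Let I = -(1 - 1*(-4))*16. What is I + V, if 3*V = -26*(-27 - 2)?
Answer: 514/3 ≈ 171.33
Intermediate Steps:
I = -80 (I = -(1 + 4)*16 = -1*5*16 = -5*16 = -80)
V = 754/3 (V = (-26*(-27 - 2))/3 = (-26*(-29))/3 = (⅓)*754 = 754/3 ≈ 251.33)
I + V = -80 + 754/3 = 514/3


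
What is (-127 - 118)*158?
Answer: -38710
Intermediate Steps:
(-127 - 118)*158 = -245*158 = -38710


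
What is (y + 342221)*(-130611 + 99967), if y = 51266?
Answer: -12058015628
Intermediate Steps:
(y + 342221)*(-130611 + 99967) = (51266 + 342221)*(-130611 + 99967) = 393487*(-30644) = -12058015628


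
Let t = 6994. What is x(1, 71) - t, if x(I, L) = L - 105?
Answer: -7028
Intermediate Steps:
x(I, L) = -105 + L
x(1, 71) - t = (-105 + 71) - 1*6994 = -34 - 6994 = -7028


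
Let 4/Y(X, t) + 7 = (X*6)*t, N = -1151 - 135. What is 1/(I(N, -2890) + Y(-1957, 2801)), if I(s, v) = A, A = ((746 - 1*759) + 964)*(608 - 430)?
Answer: 32889349/5567443220018 ≈ 5.9074e-6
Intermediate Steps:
N = -1286
Y(X, t) = 4/(-7 + 6*X*t) (Y(X, t) = 4/(-7 + (X*6)*t) = 4/(-7 + (6*X)*t) = 4/(-7 + 6*X*t))
A = 169278 (A = ((746 - 759) + 964)*178 = (-13 + 964)*178 = 951*178 = 169278)
I(s, v) = 169278
1/(I(N, -2890) + Y(-1957, 2801)) = 1/(169278 + 4/(-7 + 6*(-1957)*2801)) = 1/(169278 + 4/(-7 - 32889342)) = 1/(169278 + 4/(-32889349)) = 1/(169278 + 4*(-1/32889349)) = 1/(169278 - 4/32889349) = 1/(5567443220018/32889349) = 32889349/5567443220018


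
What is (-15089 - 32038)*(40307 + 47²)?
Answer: -2003651532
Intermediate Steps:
(-15089 - 32038)*(40307 + 47²) = -47127*(40307 + 2209) = -47127*42516 = -2003651532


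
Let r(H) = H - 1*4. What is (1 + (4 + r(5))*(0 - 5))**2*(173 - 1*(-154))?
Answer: 188352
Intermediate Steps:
r(H) = -4 + H (r(H) = H - 4 = -4 + H)
(1 + (4 + r(5))*(0 - 5))**2*(173 - 1*(-154)) = (1 + (4 + (-4 + 5))*(0 - 5))**2*(173 - 1*(-154)) = (1 + (4 + 1)*(-5))**2*(173 + 154) = (1 + 5*(-5))**2*327 = (1 - 25)**2*327 = (-24)**2*327 = 576*327 = 188352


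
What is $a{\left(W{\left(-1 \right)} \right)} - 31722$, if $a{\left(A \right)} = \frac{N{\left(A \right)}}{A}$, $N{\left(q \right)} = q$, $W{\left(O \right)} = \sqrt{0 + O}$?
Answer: $-31721$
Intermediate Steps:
$W{\left(O \right)} = \sqrt{O}$
$a{\left(A \right)} = 1$ ($a{\left(A \right)} = \frac{A}{A} = 1$)
$a{\left(W{\left(-1 \right)} \right)} - 31722 = 1 - 31722 = -31721$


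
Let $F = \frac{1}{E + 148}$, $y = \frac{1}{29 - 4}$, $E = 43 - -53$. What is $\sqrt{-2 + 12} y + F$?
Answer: $\frac{1}{244} + \frac{\sqrt{10}}{25} \approx 0.13059$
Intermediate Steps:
$E = 96$ ($E = 43 + 53 = 96$)
$y = \frac{1}{25} \approx 0.04$
$F = \frac{1}{244}$ ($F = \frac{1}{96 + 148} = \frac{1}{244} \approx 0.0040984$)
$\sqrt{-2 + 12} y + F = \sqrt{-2 + 12} \cdot \frac{1}{25} + \frac{1}{244} = \sqrt{10} \cdot \frac{1}{25} + \frac{1}{244} = \frac{\sqrt{10}}{25} + \frac{1}{244} = \frac{1}{244} + \frac{\sqrt{10}}{25}$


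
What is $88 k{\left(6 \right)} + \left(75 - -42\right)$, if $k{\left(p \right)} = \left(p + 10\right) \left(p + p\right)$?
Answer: $17013$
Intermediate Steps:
$k{\left(p \right)} = 2 p \left(10 + p\right)$ ($k{\left(p \right)} = \left(10 + p\right) 2 p = 2 p \left(10 + p\right)$)
$88 k{\left(6 \right)} + \left(75 - -42\right) = 88 \cdot 2 \cdot 6 \left(10 + 6\right) + \left(75 - -42\right) = 88 \cdot 2 \cdot 6 \cdot 16 + \left(75 + 42\right) = 88 \cdot 192 + 117 = 16896 + 117 = 17013$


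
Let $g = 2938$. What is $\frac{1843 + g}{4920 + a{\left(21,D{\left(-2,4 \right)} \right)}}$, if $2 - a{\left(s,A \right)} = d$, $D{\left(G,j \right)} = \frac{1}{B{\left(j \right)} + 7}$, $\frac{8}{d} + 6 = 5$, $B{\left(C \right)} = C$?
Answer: $\frac{4781}{4930} \approx 0.96978$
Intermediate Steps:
$d = -8$ ($d = \frac{8}{-6 + 5} = \frac{8}{-1} = 8 \left(-1\right) = -8$)
$D{\left(G,j \right)} = \frac{1}{7 + j}$ ($D{\left(G,j \right)} = \frac{1}{j + 7} = \frac{1}{7 + j}$)
$a{\left(s,A \right)} = 10$ ($a{\left(s,A \right)} = 2 - -8 = 2 + 8 = 10$)
$\frac{1843 + g}{4920 + a{\left(21,D{\left(-2,4 \right)} \right)}} = \frac{1843 + 2938}{4920 + 10} = \frac{4781}{4930}$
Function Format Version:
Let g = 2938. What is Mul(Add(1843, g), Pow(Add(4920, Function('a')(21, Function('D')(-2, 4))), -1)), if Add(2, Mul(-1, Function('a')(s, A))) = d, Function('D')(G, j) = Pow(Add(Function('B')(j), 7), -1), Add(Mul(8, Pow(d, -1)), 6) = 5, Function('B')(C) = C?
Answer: Rational(4781, 4930) ≈ 0.96978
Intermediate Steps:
d = -8 (d = Mul(8, Pow(Add(-6, 5), -1)) = Mul(8, Pow(-1, -1)) = Mul(8, -1) = -8)
Function('D')(G, j) = Pow(Add(7, j), -1) (Function('D')(G, j) = Pow(Add(j, 7), -1) = Pow(Add(7, j), -1))
Function('a')(s, A) = 10 (Function('a')(s, A) = Add(2, Mul(-1, -8)) = Add(2, 8) = 10)
Mul(Add(1843, g), Pow(Add(4920, Function('a')(21, Function('D')(-2, 4))), -1)) = Mul(Add(1843, 2938), Pow(Add(4920, 10), -1)) = Mul(4781, Pow(4930, -1)) = Mul(4781, Rational(1, 4930)) = Rational(4781, 4930)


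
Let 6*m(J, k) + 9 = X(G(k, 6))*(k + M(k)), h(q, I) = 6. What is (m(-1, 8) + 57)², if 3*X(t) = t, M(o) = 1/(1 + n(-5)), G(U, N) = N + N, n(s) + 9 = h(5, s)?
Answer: 14641/4 ≈ 3660.3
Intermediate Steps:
n(s) = -3 (n(s) = -9 + 6 = -3)
G(U, N) = 2*N
M(o) = -½ (M(o) = 1/(1 - 3) = 1/(-2) = -½)
X(t) = t/3
m(J, k) = -11/6 + 2*k/3 (m(J, k) = -3/2 + (((2*6)/3)*(k - ½))/6 = -3/2 + (((⅓)*12)*(-½ + k))/6 = -3/2 + (4*(-½ + k))/6 = -3/2 + (-2 + 4*k)/6 = -3/2 + (-⅓ + 2*k/3) = -11/6 + 2*k/3)
(m(-1, 8) + 57)² = ((-11/6 + (⅔)*8) + 57)² = ((-11/6 + 16/3) + 57)² = (7/2 + 57)² = (121/2)² = 14641/4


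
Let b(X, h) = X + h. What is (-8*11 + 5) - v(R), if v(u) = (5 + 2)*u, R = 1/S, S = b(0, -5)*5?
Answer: -2068/25 ≈ -82.720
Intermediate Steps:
S = -25 (S = (0 - 5)*5 = -5*5 = -25)
R = -1/25 (R = 1/(-25) = -1/25 ≈ -0.040000)
v(u) = 7*u
(-8*11 + 5) - v(R) = (-8*11 + 5) - 7*(-1)/25 = (-88 + 5) - 1*(-7/25) = -83 + 7/25 = -2068/25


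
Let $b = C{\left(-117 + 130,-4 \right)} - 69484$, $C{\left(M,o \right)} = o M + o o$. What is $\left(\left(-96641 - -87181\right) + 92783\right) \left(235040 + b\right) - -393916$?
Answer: $13792016876$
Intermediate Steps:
$C{\left(M,o \right)} = o^{2} + M o$ ($C{\left(M,o \right)} = M o + o^{2} = o^{2} + M o$)
$b = -69520$ ($b = - 4 \left(\left(-117 + 130\right) - 4\right) - 69484 = - 4 \left(13 - 4\right) - 69484 = \left(-4\right) 9 - 69484 = -36 - 69484 = -69520$)
$\left(\left(-96641 - -87181\right) + 92783\right) \left(235040 + b\right) - -393916 = \left(\left(-96641 - -87181\right) + 92783\right) \left(235040 - 69520\right) - -393916 = \left(\left(-96641 + 87181\right) + 92783\right) 165520 + 393916 = \left(-9460 + 92783\right) 165520 + 393916 = 83323 \cdot 165520 + 393916 = 13791622960 + 393916 = 13792016876$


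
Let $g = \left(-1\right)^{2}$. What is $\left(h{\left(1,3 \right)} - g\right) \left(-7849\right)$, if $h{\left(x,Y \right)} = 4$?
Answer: $-23547$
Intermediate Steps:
$g = 1$
$\left(h{\left(1,3 \right)} - g\right) \left(-7849\right) = \left(4 - 1\right) \left(-7849\right) = 3 \left(-7849\right) = -23547$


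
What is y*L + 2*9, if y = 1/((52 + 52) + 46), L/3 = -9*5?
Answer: 171/10 ≈ 17.100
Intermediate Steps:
L = -135 (L = 3*(-9*5) = 3*(-45) = -135)
y = 1/150 (y = 1/(104 + 46) = 1/150 ≈ 0.0066667)
y*L + 2*9 = (1/150)*(-135) + 2*9 = -9/10 + 18 = 171/10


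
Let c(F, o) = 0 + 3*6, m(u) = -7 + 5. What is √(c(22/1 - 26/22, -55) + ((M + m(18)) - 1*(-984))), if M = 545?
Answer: √1545 ≈ 39.306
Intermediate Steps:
m(u) = -2
c(F, o) = 18 (c(F, o) = 0 + 18 = 18)
√(c(22/1 - 26/22, -55) + ((M + m(18)) - 1*(-984))) = √(18 + ((545 - 2) - 1*(-984))) = √(18 + (543 + 984)) = √(18 + 1527) = √1545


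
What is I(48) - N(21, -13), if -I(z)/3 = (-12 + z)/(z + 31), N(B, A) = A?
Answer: 919/79 ≈ 11.633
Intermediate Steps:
I(z) = -3*(-12 + z)/(31 + z) (I(z) = -3*(-12 + z)/(z + 31) = -3*(-12 + z)/(31 + z))
I(48) - N(21, -13) = 3*(12 - 1*48)/(31 + 48) - 1*(-13) = 3*(12 - 48)/79 + 13 = 3*(1/79)*(-36) + 13 = -108/79 + 13 = 919/79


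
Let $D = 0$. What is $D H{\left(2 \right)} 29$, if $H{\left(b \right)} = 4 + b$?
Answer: $0$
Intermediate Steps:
$D H{\left(2 \right)} 29 = 0 \left(4 + 2\right) 29 = 0 \cdot 6 \cdot 29 = 0 \cdot 29 = 0$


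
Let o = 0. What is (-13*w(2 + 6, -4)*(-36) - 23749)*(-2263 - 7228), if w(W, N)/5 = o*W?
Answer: 225401759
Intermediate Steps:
w(W, N) = 0 (w(W, N) = 5*(0*W) = 5*0 = 0)
(-13*w(2 + 6, -4)*(-36) - 23749)*(-2263 - 7228) = (-0*(-36) - 23749)*(-2263 - 7228) = (-13*0*(-36) - 23749)*(-9491) = (0*(-36) - 23749)*(-9491) = (0 - 23749)*(-9491) = -23749*(-9491) = 225401759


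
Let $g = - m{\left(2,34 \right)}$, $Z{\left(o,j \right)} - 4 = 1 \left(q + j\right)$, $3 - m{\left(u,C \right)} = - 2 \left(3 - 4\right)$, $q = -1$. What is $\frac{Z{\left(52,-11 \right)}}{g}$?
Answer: $8$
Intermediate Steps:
$m{\left(u,C \right)} = 1$ ($m{\left(u,C \right)} = 3 - - 2 \left(3 - 4\right) = 3 - \left(-2\right) \left(-1\right) = 3 - 2 = 1$)
$Z{\left(o,j \right)} = 3 + j$ ($Z{\left(o,j \right)} = 4 + 1 \left(-1 + j\right) = 4 + \left(-1 + j\right) = 3 + j$)
$g = -1$ ($g = \left(-1\right) 1 = -1$)
$\frac{Z{\left(52,-11 \right)}}{g} = \frac{3 - 11}{-1} = \left(-8\right) \left(-1\right) = 8$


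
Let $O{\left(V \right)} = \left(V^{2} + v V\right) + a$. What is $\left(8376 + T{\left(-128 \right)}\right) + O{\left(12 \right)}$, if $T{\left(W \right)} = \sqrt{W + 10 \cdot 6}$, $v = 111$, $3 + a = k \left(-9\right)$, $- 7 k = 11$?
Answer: $\frac{69042}{7} + 2 i \sqrt{17} \approx 9863.1 + 8.2462 i$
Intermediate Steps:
$k = - \frac{11}{7}$ ($k = \left(- \frac{1}{7}\right) 11 = - \frac{11}{7} \approx -1.5714$)
$a = \frac{78}{7}$ ($a = -3 - - \frac{99}{7} = -3 + \frac{99}{7} = \frac{78}{7} \approx 11.143$)
$O{\left(V \right)} = \frac{78}{7} + V^{2} + 111 V$ ($O{\left(V \right)} = \left(V^{2} + 111 V\right) + \frac{78}{7} = \frac{78}{7} + V^{2} + 111 V$)
$T{\left(W \right)} = \sqrt{60 + W}$ ($T{\left(W \right)} = \sqrt{W + 60} = \sqrt{60 + W}$)
$\left(8376 + T{\left(-128 \right)}\right) + O{\left(12 \right)} = \left(8376 + \sqrt{60 - 128}\right) + \left(\frac{78}{7} + 12^{2} + 111 \cdot 12\right) = \left(8376 + \sqrt{-68}\right) + \left(\frac{78}{7} + 144 + 1332\right) = \left(8376 + 2 i \sqrt{17}\right) + \frac{10410}{7} = \frac{69042}{7} + 2 i \sqrt{17}$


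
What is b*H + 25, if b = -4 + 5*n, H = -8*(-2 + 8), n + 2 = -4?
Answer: 1657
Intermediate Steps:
n = -6 (n = -2 - 4 = -6)
H = -48 (H = -8*6 = -48)
b = -34 (b = -4 + 5*(-6) = -4 - 30 = -34)
b*H + 25 = -34*(-48) + 25 = 1632 + 25 = 1657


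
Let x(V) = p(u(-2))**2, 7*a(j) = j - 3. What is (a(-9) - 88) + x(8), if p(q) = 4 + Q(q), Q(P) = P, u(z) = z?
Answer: -600/7 ≈ -85.714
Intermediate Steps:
a(j) = -3/7 + j/7 (a(j) = (j - 3)/7 = (-3 + j)/7 = -3/7 + j/7)
p(q) = 4 + q
x(V) = 4 (x(V) = (4 - 2)**2 = 2**2 = 4)
(a(-9) - 88) + x(8) = ((-3/7 + (1/7)*(-9)) - 88) + 4 = ((-3/7 - 9/7) - 88) + 4 = (-12/7 - 88) + 4 = -628/7 + 4 = -600/7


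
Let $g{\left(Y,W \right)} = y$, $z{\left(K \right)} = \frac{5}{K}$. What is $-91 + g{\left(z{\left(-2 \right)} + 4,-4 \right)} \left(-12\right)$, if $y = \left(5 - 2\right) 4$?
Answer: $-235$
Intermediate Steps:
$y = 12$ ($y = 3 \cdot 4 = 12$)
$g{\left(Y,W \right)} = 12$
$-91 + g{\left(z{\left(-2 \right)} + 4,-4 \right)} \left(-12\right) = -91 + 12 \left(-12\right) = -91 - 144 = -235$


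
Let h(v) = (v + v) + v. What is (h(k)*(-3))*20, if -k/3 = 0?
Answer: 0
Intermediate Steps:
k = 0 (k = -3*0 = 0)
h(v) = 3*v (h(v) = 2*v + v = 3*v)
(h(k)*(-3))*20 = ((3*0)*(-3))*20 = (0*(-3))*20 = 0*20 = 0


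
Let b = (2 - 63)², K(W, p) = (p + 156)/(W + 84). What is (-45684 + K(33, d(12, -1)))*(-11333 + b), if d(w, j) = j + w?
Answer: 40685081932/117 ≈ 3.4774e+8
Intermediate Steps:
K(W, p) = (156 + p)/(84 + W)
b = 3721 (b = (-61)² = 3721)
(-45684 + K(33, d(12, -1)))*(-11333 + b) = (-45684 + (156 + (-1 + 12))/(84 + 33))*(-11333 + 3721) = (-45684 + (156 + 11)/117)*(-7612) = (-45684 + (1/117)*167)*(-7612) = (-45684 + 167/117)*(-7612) = -5344861/117*(-7612) = 40685081932/117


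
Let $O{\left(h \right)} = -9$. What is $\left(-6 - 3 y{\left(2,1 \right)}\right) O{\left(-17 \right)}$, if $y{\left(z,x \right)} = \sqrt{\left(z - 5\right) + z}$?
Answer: $54 + 27 i \approx 54.0 + 27.0 i$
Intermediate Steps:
$y{\left(z,x \right)} = \sqrt{-5 + 2 z}$ ($y{\left(z,x \right)} = \sqrt{\left(z - 5\right) + z} = \sqrt{\left(-5 + z\right) + z} = \sqrt{-5 + 2 z}$)
$\left(-6 - 3 y{\left(2,1 \right)}\right) O{\left(-17 \right)} = \left(-6 - 3 \sqrt{-5 + 2 \cdot 2}\right) \left(-9\right) = \left(-6 - 3 \sqrt{-5 + 4}\right) \left(-9\right) = \left(-6 - 3 \sqrt{-1}\right) \left(-9\right) = \left(-6 - 3 i\right) \left(-9\right) = 54 + 27 i$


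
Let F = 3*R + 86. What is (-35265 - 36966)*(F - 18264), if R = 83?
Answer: 1295029599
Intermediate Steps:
F = 335 (F = 3*83 + 86 = 249 + 86 = 335)
(-35265 - 36966)*(F - 18264) = (-35265 - 36966)*(335 - 18264) = -72231*(-17929) = 1295029599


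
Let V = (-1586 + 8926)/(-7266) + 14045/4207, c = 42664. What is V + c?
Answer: 93159069197/2183433 ≈ 42666.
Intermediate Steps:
V = 5083685/2183433 (V = 7340*(-1/7266) + 14045*(1/4207) = -3670/3633 + 14045/4207 = 5083685/2183433 ≈ 2.3283)
V + c = 5083685/2183433 + 42664 = 93159069197/2183433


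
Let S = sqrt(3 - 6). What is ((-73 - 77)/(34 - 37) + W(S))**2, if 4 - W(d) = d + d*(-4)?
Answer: 2889 + 324*I*sqrt(3) ≈ 2889.0 + 561.18*I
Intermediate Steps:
S = I*sqrt(3) (S = sqrt(-3) = I*sqrt(3) ≈ 1.732*I)
W(d) = 4 + 3*d (W(d) = 4 - (d + d*(-4)) = 4 - (d - 4*d) = 4 - (-3)*d = 4 + 3*d)
((-73 - 77)/(34 - 37) + W(S))**2 = ((-73 - 77)/(34 - 37) + (4 + 3*(I*sqrt(3))))**2 = (-150/(-3) + (4 + 3*I*sqrt(3)))**2 = (-150*(-1/3) + (4 + 3*I*sqrt(3)))**2 = (50 + (4 + 3*I*sqrt(3)))**2 = (54 + 3*I*sqrt(3))**2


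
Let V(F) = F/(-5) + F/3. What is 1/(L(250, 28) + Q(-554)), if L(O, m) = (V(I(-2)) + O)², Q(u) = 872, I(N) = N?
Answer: 225/14228716 ≈ 1.5813e-5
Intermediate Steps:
V(F) = 2*F/15 (V(F) = F*(-⅕) + F*(⅓) = -F/5 + F/3 = 2*F/15)
L(O, m) = (-4/15 + O)² (L(O, m) = ((2/15)*(-2) + O)² = (-4/15 + O)²)
1/(L(250, 28) + Q(-554)) = 1/((-4 + 15*250)²/225 + 872) = 1/((-4 + 3750)²/225 + 872) = 1/((1/225)*3746² + 872) = 1/((1/225)*14032516 + 872) = 1/(14032516/225 + 872) = 1/(14228716/225) = 225/14228716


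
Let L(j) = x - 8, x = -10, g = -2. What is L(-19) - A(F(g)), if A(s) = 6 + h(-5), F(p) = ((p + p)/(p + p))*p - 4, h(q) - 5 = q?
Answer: -24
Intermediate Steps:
h(q) = 5 + q
F(p) = -4 + p (F(p) = ((2*p)/((2*p)))*p - 4 = ((2*p)*(1/(2*p)))*p - 4 = 1*p - 4 = p - 4 = -4 + p)
L(j) = -18 (L(j) = -10 - 8 = -18)
A(s) = 6 (A(s) = 6 + (5 - 5) = 6 + 0 = 6)
L(-19) - A(F(g)) = -18 - 1*6 = -18 - 6 = -24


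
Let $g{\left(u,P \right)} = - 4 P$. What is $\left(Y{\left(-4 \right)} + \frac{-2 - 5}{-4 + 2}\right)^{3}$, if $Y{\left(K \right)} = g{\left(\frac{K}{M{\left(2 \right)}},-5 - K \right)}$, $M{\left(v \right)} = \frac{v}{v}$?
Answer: $\frac{3375}{8} \approx 421.88$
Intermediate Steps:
$M{\left(v \right)} = 1$
$Y{\left(K \right)} = 20 + 4 K$ ($Y{\left(K \right)} = - 4 \left(-5 - K\right) = 20 + 4 K$)
$\left(Y{\left(-4 \right)} + \frac{-2 - 5}{-4 + 2}\right)^{3} = \left(\left(20 + 4 \left(-4\right)\right) + \frac{-2 - 5}{-4 + 2}\right)^{3} = \left(\left(20 - 16\right) - \frac{7}{-2}\right)^{3} = \left(4 - - \frac{7}{2}\right)^{3} = \left(4 + \frac{7}{2}\right)^{3} = \left(\frac{15}{2}\right)^{3} = \frac{3375}{8}$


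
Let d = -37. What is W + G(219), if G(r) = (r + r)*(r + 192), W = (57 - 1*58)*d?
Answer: 180055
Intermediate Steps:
W = 37 (W = (57 - 1*58)*(-37) = (57 - 58)*(-37) = -1*(-37) = 37)
G(r) = 2*r*(192 + r) (G(r) = (2*r)*(192 + r) = 2*r*(192 + r))
W + G(219) = 37 + 2*219*(192 + 219) = 37 + 2*219*411 = 37 + 180018 = 180055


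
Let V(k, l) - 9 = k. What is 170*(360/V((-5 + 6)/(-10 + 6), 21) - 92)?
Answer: -60520/7 ≈ -8645.7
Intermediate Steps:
V(k, l) = 9 + k
170*(360/V((-5 + 6)/(-10 + 6), 21) - 92) = 170*(360/(9 + (-5 + 6)/(-10 + 6)) - 92) = 170*(360/(9 + 1/(-4)) - 92) = 170*(360/(9 + 1*(-1/4)) - 92) = 170*(360/(9 - 1/4) - 92) = 170*(360/(35/4) - 92) = 170*(360*(4/35) - 92) = 170*(288/7 - 92) = 170*(-356/7) = -60520/7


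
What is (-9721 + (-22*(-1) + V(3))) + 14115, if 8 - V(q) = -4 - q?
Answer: 4431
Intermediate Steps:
V(q) = 12 + q (V(q) = 8 - (-4 - q) = 8 + (4 + q) = 12 + q)
(-9721 + (-22*(-1) + V(3))) + 14115 = (-9721 + (-22*(-1) + (12 + 3))) + 14115 = (-9721 + (22 + 15)) + 14115 = (-9721 + 37) + 14115 = -9684 + 14115 = 4431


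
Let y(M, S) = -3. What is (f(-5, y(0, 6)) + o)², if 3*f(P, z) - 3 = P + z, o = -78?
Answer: 57121/9 ≈ 6346.8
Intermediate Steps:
f(P, z) = 1 + P/3 + z/3 (f(P, z) = 1 + (P + z)/3 = 1 + (P/3 + z/3) = 1 + P/3 + z/3)
(f(-5, y(0, 6)) + o)² = ((1 + (⅓)*(-5) + (⅓)*(-3)) - 78)² = ((1 - 5/3 - 1) - 78)² = (-5/3 - 78)² = (-239/3)² = 57121/9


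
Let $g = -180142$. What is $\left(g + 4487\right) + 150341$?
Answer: $-25314$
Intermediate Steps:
$\left(g + 4487\right) + 150341 = \left(-180142 + 4487\right) + 150341 = -175655 + 150341 = -25314$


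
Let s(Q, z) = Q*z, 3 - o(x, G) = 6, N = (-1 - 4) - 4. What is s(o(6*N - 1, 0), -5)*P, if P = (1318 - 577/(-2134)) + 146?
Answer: 46871295/2134 ≈ 21964.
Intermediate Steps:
N = -9 (N = -5 - 4 = -9)
o(x, G) = -3 (o(x, G) = 3 - 1*6 = 3 - 6 = -3)
P = 3124753/2134 (P = (1318 - 577*(-1/2134)) + 146 = (1318 + 577/2134) + 146 = 2813189/2134 + 146 = 3124753/2134 ≈ 1464.3)
s(o(6*N - 1, 0), -5)*P = -3*(-5)*(3124753/2134) = 15*(3124753/2134) = 46871295/2134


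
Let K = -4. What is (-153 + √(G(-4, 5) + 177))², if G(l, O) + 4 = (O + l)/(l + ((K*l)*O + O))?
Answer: 1910143/81 - 238*√286 ≈ 19557.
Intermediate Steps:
G(l, O) = -4 + (O + l)/(O + l - 4*O*l) (G(l, O) = -4 + (O + l)/(l + ((-4*l)*O + O)) = -4 + (O + l)/(l + (-4*O*l + O)) = -4 + (O + l)/(l + (O - 4*O*l)) = -4 + (O + l)/(O + l - 4*O*l))
(-153 + √(G(-4, 5) + 177))² = (-153 + √((-3*5 - 3*(-4) + 16*5*(-4))/(5 - 4 - 4*5*(-4)) + 177))² = (-153 + √((-15 + 12 - 320)/(5 - 4 + 80) + 177))² = (-153 + √(-323/81 + 177))² = (-153 + √(14014/81))² = (-153 + 7*√286/9)²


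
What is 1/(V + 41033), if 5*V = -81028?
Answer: 5/124137 ≈ 4.0278e-5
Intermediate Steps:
V = -81028/5 (V = (⅕)*(-81028) = -81028/5 ≈ -16206.)
1/(V + 41033) = 1/(-81028/5 + 41033) = 1/(124137/5) = 5/124137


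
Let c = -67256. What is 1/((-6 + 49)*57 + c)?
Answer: -1/64805 ≈ -1.5431e-5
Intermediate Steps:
1/((-6 + 49)*57 + c) = 1/((-6 + 49)*57 - 67256) = 1/(43*57 - 67256) = 1/(2451 - 67256) = 1/(-64805) = -1/64805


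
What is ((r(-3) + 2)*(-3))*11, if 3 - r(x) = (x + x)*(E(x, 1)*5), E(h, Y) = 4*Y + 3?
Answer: -7095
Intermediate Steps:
E(h, Y) = 3 + 4*Y
r(x) = 3 - 70*x (r(x) = 3 - (x + x)*(3 + 4*1)*5 = 3 - 2*x*(3 + 4)*5 = 3 - 2*x*7*5 = 3 - 2*x*35 = 3 - 70*x)
((r(-3) + 2)*(-3))*11 = (((3 - 70*(-3)) + 2)*(-3))*11 = (((3 + 210) + 2)*(-3))*11 = ((213 + 2)*(-3))*11 = (215*(-3))*11 = -645*11 = -7095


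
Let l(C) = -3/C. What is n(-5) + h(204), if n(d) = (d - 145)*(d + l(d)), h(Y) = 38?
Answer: 698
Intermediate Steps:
n(d) = (-145 + d)*(d - 3/d) (n(d) = (d - 145)*(d - 3/d) = (-145 + d)*(d - 3/d))
n(-5) + h(204) = (-3 + (-5)² - 145*(-5) + 435/(-5)) + 38 = (-3 + 25 + 725 + 435*(-⅕)) + 38 = (-3 + 25 + 725 - 87) + 38 = 660 + 38 = 698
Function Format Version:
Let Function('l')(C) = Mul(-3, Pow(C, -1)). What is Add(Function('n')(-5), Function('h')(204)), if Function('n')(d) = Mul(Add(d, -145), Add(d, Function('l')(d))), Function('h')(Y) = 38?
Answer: 698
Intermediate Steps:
Function('n')(d) = Mul(Add(-145, d), Add(d, Mul(-3, Pow(d, -1)))) (Function('n')(d) = Mul(Add(d, -145), Add(d, Mul(-3, Pow(d, -1)))) = Mul(Add(-145, d), Add(d, Mul(-3, Pow(d, -1)))))
Add(Function('n')(-5), Function('h')(204)) = Add(Add(-3, Pow(-5, 2), Mul(-145, -5), Mul(435, Pow(-5, -1))), 38) = Add(Add(-3, 25, 725, Mul(435, Rational(-1, 5))), 38) = Add(Add(-3, 25, 725, -87), 38) = Add(660, 38) = 698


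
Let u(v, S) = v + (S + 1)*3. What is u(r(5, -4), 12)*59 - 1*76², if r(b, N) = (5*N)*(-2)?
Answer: -1115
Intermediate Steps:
r(b, N) = -10*N
u(v, S) = 3 + v + 3*S (u(v, S) = v + (1 + S)*3 = v + (3 + 3*S) = 3 + v + 3*S)
u(r(5, -4), 12)*59 - 1*76² = (3 - 10*(-4) + 3*12)*59 - 1*76² = (3 + 40 + 36)*59 - 1*5776 = 79*59 - 5776 = 4661 - 5776 = -1115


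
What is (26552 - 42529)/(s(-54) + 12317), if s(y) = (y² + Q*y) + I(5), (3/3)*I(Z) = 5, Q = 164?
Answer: -15977/6382 ≈ -2.5034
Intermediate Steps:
I(Z) = 5
s(y) = 5 + y² + 164*y (s(y) = (y² + 164*y) + 5 = 5 + y² + 164*y)
(26552 - 42529)/(s(-54) + 12317) = (26552 - 42529)/((5 + (-54)² + 164*(-54)) + 12317) = -15977/((5 + 2916 - 8856) + 12317) = -15977/(-5935 + 12317) = -15977/6382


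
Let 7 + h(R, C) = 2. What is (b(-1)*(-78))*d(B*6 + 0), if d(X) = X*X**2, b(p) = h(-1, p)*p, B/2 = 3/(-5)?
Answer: 3639168/25 ≈ 1.4557e+5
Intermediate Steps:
B = -6/5 (B = 2*(3/(-5)) = 2*(3*(-1/5)) = 2*(-3/5) = -6/5 ≈ -1.2000)
h(R, C) = -5 (h(R, C) = -7 + 2 = -5)
b(p) = -5*p
d(X) = X**3
(b(-1)*(-78))*d(B*6 + 0) = (-5*(-1)*(-78))*(-6/5*6 + 0)**3 = (5*(-78))*(-36/5 + 0)**3 = -390*(-36/5)**3 = -390*(-46656/125) = 3639168/25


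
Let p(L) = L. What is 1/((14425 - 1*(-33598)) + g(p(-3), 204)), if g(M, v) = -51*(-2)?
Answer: 1/48125 ≈ 2.0779e-5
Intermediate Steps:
g(M, v) = 102
1/((14425 - 1*(-33598)) + g(p(-3), 204)) = 1/((14425 - 1*(-33598)) + 102) = 1/((14425 + 33598) + 102) = 1/(48023 + 102) = 1/48125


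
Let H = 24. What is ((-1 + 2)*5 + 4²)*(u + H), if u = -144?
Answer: -2520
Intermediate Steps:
((-1 + 2)*5 + 4²)*(u + H) = ((-1 + 2)*5 + 4²)*(-144 + 24) = (1*5 + 16)*(-120) = (5 + 16)*(-120) = 21*(-120) = -2520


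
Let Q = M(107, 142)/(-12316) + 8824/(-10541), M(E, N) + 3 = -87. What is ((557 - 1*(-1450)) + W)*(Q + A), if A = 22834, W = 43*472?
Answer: 33056052997625915/64911478 ≈ 5.0925e+8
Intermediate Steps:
M(E, N) = -90 (M(E, N) = -3 - 87 = -90)
W = 20296
Q = -53863847/64911478 (Q = -90/(-12316) + 8824/(-10541) = -90*(-1/12316) + 8824*(-1/10541) = 45/6158 - 8824/10541 = -53863847/64911478 ≈ -0.82980)
((557 - 1*(-1450)) + W)*(Q + A) = ((557 - 1*(-1450)) + 20296)*(-53863847/64911478 + 22834) = ((557 + 1450) + 20296)*(1482134824805/64911478) = (2007 + 20296)*(1482134824805/64911478) = 22303*(1482134824805/64911478) = 33056052997625915/64911478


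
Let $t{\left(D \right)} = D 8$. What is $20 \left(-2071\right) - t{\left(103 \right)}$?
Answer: $-42244$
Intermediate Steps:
$t{\left(D \right)} = 8 D$
$20 \left(-2071\right) - t{\left(103 \right)} = 20 \left(-2071\right) - 8 \cdot 103 = -41420 - 824 = -42244$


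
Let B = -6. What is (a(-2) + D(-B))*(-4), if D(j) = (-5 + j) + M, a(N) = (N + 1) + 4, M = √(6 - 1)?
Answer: -16 - 4*√5 ≈ -24.944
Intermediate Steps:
M = √5 ≈ 2.2361
a(N) = 5 + N (a(N) = (1 + N) + 4 = 5 + N)
D(j) = -5 + j + √5 (D(j) = (-5 + j) + √5 = -5 + j + √5)
(a(-2) + D(-B))*(-4) = ((5 - 2) + (-5 - 1*(-6) + √5))*(-4) = (3 + (-5 + 6 + √5))*(-4) = (3 + (1 + √5))*(-4) = (4 + √5)*(-4) = -16 - 4*√5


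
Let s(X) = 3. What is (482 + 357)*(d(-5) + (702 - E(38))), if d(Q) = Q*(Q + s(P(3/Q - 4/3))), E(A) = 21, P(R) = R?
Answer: 579749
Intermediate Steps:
d(Q) = Q*(3 + Q) (d(Q) = Q*(Q + 3) = Q*(3 + Q))
(482 + 357)*(d(-5) + (702 - E(38))) = (482 + 357)*(-5*(3 - 5) + (702 - 1*21)) = 839*(-5*(-2) + (702 - 21)) = 839*(10 + 681) = 839*691 = 579749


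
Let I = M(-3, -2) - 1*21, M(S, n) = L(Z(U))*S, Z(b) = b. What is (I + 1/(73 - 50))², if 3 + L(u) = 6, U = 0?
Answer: 474721/529 ≈ 897.39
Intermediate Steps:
L(u) = 3 (L(u) = -3 + 6 = 3)
M(S, n) = 3*S
I = -30 (I = 3*(-3) - 1*21 = -9 - 21 = -30)
(I + 1/(73 - 50))² = (-30 + 1/(73 - 50))² = (-30 + 1/23)² = (-689/23)² = 474721/529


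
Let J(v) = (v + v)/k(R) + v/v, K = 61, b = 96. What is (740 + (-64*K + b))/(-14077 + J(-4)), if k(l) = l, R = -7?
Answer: 5369/24631 ≈ 0.21798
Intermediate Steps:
J(v) = 1 - 2*v/7 (J(v) = (v + v)/(-7) + v/v = (2*v)*(-1/7) + 1 = -2*v/7 + 1 = 1 - 2*v/7)
(740 + (-64*K + b))/(-14077 + J(-4)) = (740 + (-64*61 + 96))/(-14077 + (1 - 2/7*(-4))) = (740 + (-3904 + 96))/(-14077 + (1 + 8/7)) = (740 - 3808)/(-14077 + 15/7) = -3068/(-98524/7) = -3068*(-7/98524) = 5369/24631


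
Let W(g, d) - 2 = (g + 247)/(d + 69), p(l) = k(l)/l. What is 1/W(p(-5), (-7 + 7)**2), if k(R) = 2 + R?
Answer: 345/1928 ≈ 0.17894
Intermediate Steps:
p(l) = (2 + l)/l
W(g, d) = 2 + (247 + g)/(69 + d) (W(g, d) = 2 + (g + 247)/(d + 69) = 2 + (247 + g)/(69 + d))
1/W(p(-5), (-7 + 7)**2) = 1/((385 + (2 - 5)/(-5) + 2*(-7 + 7)**2)/(69 + (-7 + 7)**2)) = 1/((385 - 1/5*(-3) + 2*0**2)/(69 + 0**2)) = 1/((385 + 3/5 + 2*0)/(69 + 0)) = 1/((385 + 3/5 + 0)/69) = 1/((1/69)*(1928/5)) = 1/(1928/345) = 345/1928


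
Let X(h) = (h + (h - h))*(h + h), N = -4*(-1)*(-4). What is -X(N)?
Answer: -512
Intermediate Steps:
N = -16 (N = 4*(-4) = -16)
X(h) = 2*h**2 (X(h) = (h + 0)*(2*h) = h*(2*h) = 2*h**2)
-X(N) = -2*(-16)**2 = -2*256 = -1*512 = -512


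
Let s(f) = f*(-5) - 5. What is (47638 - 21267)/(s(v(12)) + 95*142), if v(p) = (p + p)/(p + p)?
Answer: 26371/13480 ≈ 1.9563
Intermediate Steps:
v(p) = 1 (v(p) = (2*p)/((2*p)) = (2*p)*(1/(2*p)) = 1)
s(f) = -5 - 5*f (s(f) = -5*f - 5 = -5 - 5*f)
(47638 - 21267)/(s(v(12)) + 95*142) = (47638 - 21267)/((-5 - 5*1) + 95*142) = 26371/((-5 - 5) + 13490) = 26371/(-10 + 13490) = 26371/13480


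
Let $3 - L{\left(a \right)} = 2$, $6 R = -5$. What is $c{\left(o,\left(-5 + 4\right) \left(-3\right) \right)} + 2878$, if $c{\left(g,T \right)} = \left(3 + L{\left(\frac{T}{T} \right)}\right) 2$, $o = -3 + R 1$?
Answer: $2886$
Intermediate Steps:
$R = - \frac{5}{6}$ ($R = \frac{1}{6} \left(-5\right) = - \frac{5}{6} \approx -0.83333$)
$L{\left(a \right)} = 1$ ($L{\left(a \right)} = 3 - 2 = 1$)
$o = - \frac{23}{6}$ ($o = -3 - \frac{5}{6} = - \frac{23}{6} \approx -3.8333$)
$c{\left(g,T \right)} = 8$ ($c{\left(g,T \right)} = \left(3 + 1\right) 2 = 4 \cdot 2 = 8$)
$c{\left(o,\left(-5 + 4\right) \left(-3\right) \right)} + 2878 = 8 + 2878 = 2886$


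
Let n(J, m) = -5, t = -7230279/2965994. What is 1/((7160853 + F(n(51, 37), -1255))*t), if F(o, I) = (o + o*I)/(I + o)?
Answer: -5931988/103549858177483 ≈ -5.7286e-8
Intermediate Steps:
t = -7230279/2965994 (t = -7230279*1/2965994 = -7230279/2965994 ≈ -2.4377)
F(o, I) = (o + I*o)/(I + o)
1/((7160853 + F(n(51, 37), -1255))*t) = 1/((7160853 - 5*(1 - 1255)/(-1255 - 5))*(-7230279/2965994)) = -2965994/7230279/(7160853 - 5*(-1254)/(-1260)) = -2965994/7230279/(7160853 - 5*(-1/1260)*(-1254)) = -2965994/7230279/(7160853 - 209/42) = -2965994/7230279/(300755617/42) = (42/300755617)*(-2965994/7230279) = -5931988/103549858177483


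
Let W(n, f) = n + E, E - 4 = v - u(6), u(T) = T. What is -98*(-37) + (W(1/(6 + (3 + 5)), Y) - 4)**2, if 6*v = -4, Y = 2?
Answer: 6472993/1764 ≈ 3669.5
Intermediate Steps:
v = -2/3 (v = (1/6)*(-4) = -2/3 ≈ -0.66667)
E = -8/3 (E = 4 + (-2/3 - 1*6) = 4 + (-2/3 - 6) = 4 - 20/3 = -8/3 ≈ -2.6667)
W(n, f) = -8/3 + n (W(n, f) = n - 8/3 = -8/3 + n)
-98*(-37) + (W(1/(6 + (3 + 5)), Y) - 4)**2 = -98*(-37) + ((-8/3 + 1/(6 + (3 + 5))) - 4)**2 = 3626 + ((-8/3 + 1/(6 + 8)) - 4)**2 = 3626 + ((-8/3 + 1/14) - 4)**2 = 3626 + (-109/42 - 4)**2 = 3626 + (-277/42)**2 = 3626 + 76729/1764 = 6472993/1764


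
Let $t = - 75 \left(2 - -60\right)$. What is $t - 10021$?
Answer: $-14671$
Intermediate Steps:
$t = -4650$ ($t = - 75 \left(2 + 60\right) = \left(-75\right) 62 = -4650$)
$t - 10021 = -4650 - 10021 = -14671$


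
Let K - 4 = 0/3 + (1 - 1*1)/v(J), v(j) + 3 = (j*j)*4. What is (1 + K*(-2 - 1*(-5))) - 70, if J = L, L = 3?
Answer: -57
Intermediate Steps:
J = 3
v(j) = -3 + 4*j² (v(j) = -3 + (j*j)*4 = -3 + j²*4 = -3 + 4*j²)
K = 4 (K = 4 + (0/3 + (1 - 1*1)/(-3 + 4*3²)) = 4 + (0*(⅓) + (1 - 1)/(-3 + 4*9)) = 4 + (0 + 0/(-3 + 36)) = 4 + (0 + 0/33) = 4 + (0 + 0*(1/33)) = 4 + (0 + 0) = 4 + 0 = 4)
(1 + K*(-2 - 1*(-5))) - 70 = (1 + 4*(-2 - 1*(-5))) - 70 = (1 + 4*(-2 + 5)) - 70 = (1 + 4*3) - 70 = (1 + 12) - 70 = 13 - 70 = -57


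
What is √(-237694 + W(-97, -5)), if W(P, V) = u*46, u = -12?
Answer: I*√238246 ≈ 488.1*I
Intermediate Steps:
W(P, V) = -552 (W(P, V) = -12*46 = -552)
√(-237694 + W(-97, -5)) = √(-237694 - 552) = √(-238246) = I*√238246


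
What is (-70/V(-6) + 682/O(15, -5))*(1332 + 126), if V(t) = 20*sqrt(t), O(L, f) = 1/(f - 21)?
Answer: -25853256 + 1701*I*sqrt(6)/2 ≈ -2.5853e+7 + 2083.3*I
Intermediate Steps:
O(L, f) = 1/(-21 + f)
(-70/V(-6) + 682/O(15, -5))*(1332 + 126) = (-70*(-I*sqrt(6)/120) + 682/(1/(-21 - 5)))*(1332 + 126) = (-70*(-I*sqrt(6)/120) + 682/(1/(-26)))*1458 = (-70*(-I*sqrt(6)/120) + 682/(-1/26))*1458 = (-(-7)*I*sqrt(6)/12 + 682*(-26))*1458 = (7*I*sqrt(6)/12 - 17732)*1458 = (-17732 + 7*I*sqrt(6)/12)*1458 = -25853256 + 1701*I*sqrt(6)/2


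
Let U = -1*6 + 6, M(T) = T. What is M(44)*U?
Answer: 0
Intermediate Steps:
U = 0 (U = -6 + 6 = 0)
M(44)*U = 44*0 = 0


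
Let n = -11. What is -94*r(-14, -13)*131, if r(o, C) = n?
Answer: 135454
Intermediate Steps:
r(o, C) = -11
-94*r(-14, -13)*131 = -94*(-11)*131 = 1034*131 = 135454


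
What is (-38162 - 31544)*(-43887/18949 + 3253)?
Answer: -613385017180/2707 ≈ -2.2659e+8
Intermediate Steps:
(-38162 - 31544)*(-43887/18949 + 3253) = -69706*(-43887*1/18949 + 3253) = -69706*(-43887/18949 + 3253) = -69706*61597210/18949 = -613385017180/2707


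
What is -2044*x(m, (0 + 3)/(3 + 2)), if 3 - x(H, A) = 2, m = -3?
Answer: -2044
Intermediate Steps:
x(H, A) = 1 (x(H, A) = 3 - 1*2 = 3 - 2 = 1)
-2044*x(m, (0 + 3)/(3 + 2)) = -2044*1 = -2044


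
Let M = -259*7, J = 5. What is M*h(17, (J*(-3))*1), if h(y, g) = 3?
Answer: -5439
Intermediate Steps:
M = -1813
M*h(17, (J*(-3))*1) = -1813*3 = -5439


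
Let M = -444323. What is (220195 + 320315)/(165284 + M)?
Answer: -180170/93013 ≈ -1.9370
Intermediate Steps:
(220195 + 320315)/(165284 + M) = (220195 + 320315)/(165284 - 444323) = 540510/(-279039) = 540510*(-1/279039) = -180170/93013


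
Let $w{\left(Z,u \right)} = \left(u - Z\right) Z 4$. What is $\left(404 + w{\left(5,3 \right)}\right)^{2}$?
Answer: $132496$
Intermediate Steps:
$w{\left(Z,u \right)} = 4 Z \left(u - Z\right)$ ($w{\left(Z,u \right)} = Z \left(u - Z\right) 4 = 4 Z \left(u - Z\right)$)
$\left(404 + w{\left(5,3 \right)}\right)^{2} = \left(404 + 4 \cdot 5 \left(3 - 5\right)\right)^{2} = \left(404 + 4 \cdot 5 \left(-2\right)\right)^{2} = \left(404 - 40\right)^{2} = 364^{2} = 132496$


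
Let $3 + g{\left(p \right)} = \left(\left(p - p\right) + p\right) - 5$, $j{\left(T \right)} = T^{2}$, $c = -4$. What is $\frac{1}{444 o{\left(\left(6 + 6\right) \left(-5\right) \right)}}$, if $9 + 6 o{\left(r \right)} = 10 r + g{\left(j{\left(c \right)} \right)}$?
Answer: $- \frac{1}{44474} \approx -2.2485 \cdot 10^{-5}$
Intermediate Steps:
$g{\left(p \right)} = -8 + p$ ($g{\left(p \right)} = -3 + \left(\left(\left(p - p\right) + p\right) - 5\right) = -3 + \left(\left(0 + p\right) - 5\right) = -3 + \left(p - 5\right) = -3 + \left(-5 + p\right) = -8 + p$)
$o{\left(r \right)} = - \frac{1}{6} + \frac{5 r}{3}$ ($o{\left(r \right)} = - \frac{3}{2} + \frac{10 r - \left(8 - \left(-4\right)^{2}\right)}{6} = - \frac{3}{2} + \frac{10 r + \left(-8 + 16\right)}{6} = - \frac{3}{2} + \frac{10 r + 8}{6} = - \frac{3}{2} + \frac{8 + 10 r}{6} = - \frac{3}{2} + \left(\frac{4}{3} + \frac{5 r}{3}\right) = - \frac{1}{6} + \frac{5 r}{3}$)
$\frac{1}{444 o{\left(\left(6 + 6\right) \left(-5\right) \right)}} = \frac{1}{444 \left(- \frac{1}{6} + \frac{5 \left(6 + 6\right) \left(-5\right)}{3}\right)} = \frac{1}{444 \left(- \frac{1}{6} + \frac{5 \cdot 12 \left(-5\right)}{3}\right)} = \frac{1}{444 \left(- \frac{1}{6} + \frac{5}{3} \left(-60\right)\right)} = \frac{1}{444 \left(- \frac{1}{6} - 100\right)} = \frac{1}{444 \left(- \frac{601}{6}\right)} = \frac{1}{-44474} = - \frac{1}{44474}$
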